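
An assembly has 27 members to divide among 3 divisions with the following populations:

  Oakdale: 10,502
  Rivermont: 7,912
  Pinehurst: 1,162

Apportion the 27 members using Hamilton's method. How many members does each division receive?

Standard divisor: 19576 ÷ 27 ≈ 725.037.
Standard quotas: Oakdale 14.4848, Rivermont 10.9125, Pinehurst 1.6027.
Lower quotas: Oakdale 14, Rivermont 10, Pinehurst 1 (sum 25, leaving 2 seats).
Remainders in descending order: Rivermont 0.9125, Pinehurst 0.6027, Oakdale 0.4848.
The surplus seats go to Rivermont, Pinehurst.

Oakdale: 14, Rivermont: 11, Pinehurst: 2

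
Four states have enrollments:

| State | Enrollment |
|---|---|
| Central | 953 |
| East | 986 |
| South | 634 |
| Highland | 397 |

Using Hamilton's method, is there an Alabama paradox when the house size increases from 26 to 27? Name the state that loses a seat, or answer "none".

At 26 seats: Central 8, East 9, South 6, Highland 3.
At 27 seats: Central 9, East 9, South 6, Highland 3.
No state's allocation decreased.

none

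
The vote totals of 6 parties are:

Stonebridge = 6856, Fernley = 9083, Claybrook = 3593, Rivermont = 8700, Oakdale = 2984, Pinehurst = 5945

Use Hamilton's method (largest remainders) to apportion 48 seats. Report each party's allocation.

Stonebridge 9, Fernley 12, Claybrook 4, Rivermont 11, Oakdale 4, Pinehurst 8

The standard divisor is 37161/48 ≈ 774.188.
Standard quotas: Stonebridge 8.8557, Fernley 11.7323, Claybrook 4.6410, Rivermont 11.2376, Oakdale 3.8544, Pinehurst 7.6790.
Lower quotas: Stonebridge 8, Fernley 11, Claybrook 4, Rivermont 11, Oakdale 3, Pinehurst 7 (sum 44, leaving 4 seats).
Remainders in descending order: Stonebridge 0.8557, Oakdale 0.8544, Fernley 0.7323, Pinehurst 0.6790, Claybrook 0.6410, Rivermont 0.2376.
The surplus seats go to Stonebridge, Oakdale, Fernley, Pinehurst.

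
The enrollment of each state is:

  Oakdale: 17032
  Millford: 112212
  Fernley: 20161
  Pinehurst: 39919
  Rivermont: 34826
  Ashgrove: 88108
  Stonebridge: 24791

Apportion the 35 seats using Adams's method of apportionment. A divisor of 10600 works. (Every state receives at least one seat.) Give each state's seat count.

Oakdale 2; Millford 11; Fernley 2; Pinehurst 4; Rivermont 4; Ashgrove 9; Stonebridge 3

With modified divisor 10600: modified quotas Oakdale 1.607, Millford 10.586, Fernley 1.902, Pinehurst 3.766, Rivermont 3.285, Ashgrove 8.312, Stonebridge 2.339.
Rounding up: Oakdale 2, Millford 11, Fernley 2, Pinehurst 4, Rivermont 4, Ashgrove 9, Stonebridge 3 (total 35).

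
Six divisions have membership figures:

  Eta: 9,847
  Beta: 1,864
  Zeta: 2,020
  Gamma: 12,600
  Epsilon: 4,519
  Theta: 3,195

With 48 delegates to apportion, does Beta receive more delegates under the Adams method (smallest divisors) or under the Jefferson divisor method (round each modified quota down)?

Adams: Eta 14, Beta 3, Zeta 3, Gamma 17, Epsilon 6, Theta 5.
Jefferson: Eta 14, Beta 2, Zeta 3, Gamma 19, Epsilon 6, Theta 4.
Beta gets 3 under Adams and 2 under Jefferson.

Adams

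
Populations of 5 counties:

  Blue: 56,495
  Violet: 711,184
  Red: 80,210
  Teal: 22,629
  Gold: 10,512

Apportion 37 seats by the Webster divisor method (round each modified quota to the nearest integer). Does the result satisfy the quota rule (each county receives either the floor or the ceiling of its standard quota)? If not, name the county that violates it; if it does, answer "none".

Standard quotas: Blue 2.373, Violet 29.867, Red 3.369, Teal 0.950, Gold 0.441.
Webster allocation: Blue 2, Violet 31, Red 3, Teal 1, Gold 0.
Violet has quota 29.867 (lower 29, upper 30) but receives 31 — outside the quota interval.

Violet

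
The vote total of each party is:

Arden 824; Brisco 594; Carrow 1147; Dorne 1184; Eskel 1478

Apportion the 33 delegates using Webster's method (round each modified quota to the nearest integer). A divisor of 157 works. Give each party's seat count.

Arden: 5; Brisco: 4; Carrow: 7; Dorne: 8; Eskel: 9

With modified divisor 157: modified quotas Arden 5.248, Brisco 3.783, Carrow 7.306, Dorne 7.541, Eskel 9.414.
Rounding to the nearest integer: Arden 5, Brisco 4, Carrow 7, Dorne 8, Eskel 9 (total 33).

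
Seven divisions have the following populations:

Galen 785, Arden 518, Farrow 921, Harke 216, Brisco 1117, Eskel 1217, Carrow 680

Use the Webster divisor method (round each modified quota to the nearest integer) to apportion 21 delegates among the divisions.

Galen 3, Arden 2, Farrow 3, Harke 1, Brisco 4, Eskel 5, Carrow 3

Standard divisor 5454/21 ≈ 259.714; standard quotas: Galen 3.023, Arden 1.994, Farrow 3.546, Harke 0.832, Brisco 4.301, Eskel 4.686, Carrow 2.618.
Rounding to the nearest integer gives 3, 2, 4, 1, 4, 5, 3 = 22 seats, so the divisor must be adjusted.
With modified divisor 267: modified quotas Galen 2.940, Arden 1.940, Farrow 3.449, Harke 0.809, Brisco 4.184, Eskel 4.558, Carrow 2.547.
Rounding to the nearest integer: Galen 3, Arden 2, Farrow 3, Harke 1, Brisco 4, Eskel 5, Carrow 3 (total 21).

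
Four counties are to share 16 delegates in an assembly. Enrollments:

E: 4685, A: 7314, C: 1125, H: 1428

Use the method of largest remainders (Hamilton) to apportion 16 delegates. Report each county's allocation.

Standard divisor: 14552 ÷ 16 ≈ 909.5.
Standard quotas: E 5.1512, A 8.0418, C 1.2369, H 1.5701.
Lower quotas: E 5, A 8, C 1, H 1 (sum 15, leaving 1 seat).
Remainders in descending order: H 0.5701, C 0.2369, E 0.1512, A 0.0418.
Largest remainder: H receives the extra seat.

E 5; A 8; C 1; H 2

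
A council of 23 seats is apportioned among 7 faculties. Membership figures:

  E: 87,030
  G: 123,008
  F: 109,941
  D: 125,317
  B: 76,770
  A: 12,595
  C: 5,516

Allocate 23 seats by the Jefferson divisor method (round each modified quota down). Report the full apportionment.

E=4; G=5; F=5; D=6; B=3; A=0; C=0

Standard divisor 540177/23 ≈ 23485.957; standard quotas: E 3.706, G 5.238, F 4.681, D 5.336, B 3.269, A 0.536, C 0.235.
Rounding down gives 3, 5, 4, 5, 3, 0, 0 = 20 seats, so the divisor must be adjusted.
With modified divisor 20700: modified quotas E 4.204, G 5.942, F 5.311, D 6.054, B 3.709, A 0.608, C 0.266.
Rounding down: E 4, G 5, F 5, D 6, B 3, A 0, C 0 (total 23).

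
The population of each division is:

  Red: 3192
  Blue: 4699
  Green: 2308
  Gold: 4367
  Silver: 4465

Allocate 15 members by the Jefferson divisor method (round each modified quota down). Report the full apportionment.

Red 2, Blue 4, Green 2, Gold 3, Silver 4

Standard divisor 19031/15 ≈ 1268.733; standard quotas: Red 2.516, Blue 3.704, Green 1.819, Gold 3.442, Silver 3.519.
Rounding down gives 2, 3, 1, 3, 3 = 12 seats, so the divisor must be adjusted.
With modified divisor 1100: modified quotas Red 2.902, Blue 4.272, Green 2.098, Gold 3.970, Silver 4.059.
Rounding down: Red 2, Blue 4, Green 2, Gold 3, Silver 4 (total 15).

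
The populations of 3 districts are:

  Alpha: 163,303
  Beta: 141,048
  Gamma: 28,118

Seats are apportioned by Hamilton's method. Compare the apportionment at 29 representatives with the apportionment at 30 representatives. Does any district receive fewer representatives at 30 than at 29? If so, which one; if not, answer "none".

At 29 seats: Alpha 14, Beta 12, Gamma 3.
At 30 seats: Alpha 15, Beta 13, Gamma 2.
Gamma drops from 3 to 2.

Gamma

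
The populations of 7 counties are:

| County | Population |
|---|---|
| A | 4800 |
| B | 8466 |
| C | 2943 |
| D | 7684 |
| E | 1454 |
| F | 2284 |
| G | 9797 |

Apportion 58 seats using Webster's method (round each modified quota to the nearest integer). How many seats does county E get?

Standard divisor 37428/58 ≈ 645.31; standard quotas: A 7.438, B 13.119, C 4.561, D 11.907, E 2.253, F 3.539, G 15.182.
Rounding to the nearest integer gives A 7, B 13, C 5, D 12, E 2, F 4, G 15 — total 58, matching the house size, so no adjustment is needed.
E receives 2.

2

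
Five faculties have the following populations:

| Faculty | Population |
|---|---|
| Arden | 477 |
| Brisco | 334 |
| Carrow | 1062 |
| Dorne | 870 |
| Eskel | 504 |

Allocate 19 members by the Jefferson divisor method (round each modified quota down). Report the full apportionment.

Arden=3; Brisco=2; Carrow=6; Dorne=5; Eskel=3

Standard divisor 3247/19 ≈ 170.895; standard quotas: Arden 2.791, Brisco 1.954, Carrow 6.214, Dorne 5.091, Eskel 2.949.
Rounding down gives 2, 1, 6, 5, 2 = 16 seats, so the divisor must be adjusted.
With modified divisor 155: modified quotas Arden 3.077, Brisco 2.155, Carrow 6.852, Dorne 5.613, Eskel 3.252.
Rounding down: Arden 3, Brisco 2, Carrow 6, Dorne 5, Eskel 3 (total 19).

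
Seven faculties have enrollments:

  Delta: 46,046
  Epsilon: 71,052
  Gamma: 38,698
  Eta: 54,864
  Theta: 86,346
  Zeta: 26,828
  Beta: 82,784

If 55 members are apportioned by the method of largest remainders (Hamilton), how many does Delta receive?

6

The standard divisor is 406618/55 ≈ 7393.055.
Standard quotas: Delta 6.2283, Epsilon 9.6106, Gamma 5.2344, Eta 7.4210, Theta 11.6793, Zeta 3.6288, Beta 11.1975.
Lower quotas: Delta 6, Epsilon 9, Gamma 5, Eta 7, Theta 11, Zeta 3, Beta 11 (sum 52, leaving 3 seats).
Remainders in descending order: Theta 0.6793, Zeta 0.6288, Epsilon 0.6106, Eta 0.4210, Gamma 0.2344, Delta 0.2283, Beta 0.1975.
Largest remainders: Theta, Zeta, Epsilon receive the extra seats.
Delta receives 6.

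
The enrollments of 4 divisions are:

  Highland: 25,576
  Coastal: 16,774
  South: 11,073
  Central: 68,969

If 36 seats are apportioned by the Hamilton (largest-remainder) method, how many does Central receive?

Total 122392; standard divisor 122392/36 ≈ 3399.778.
Standard quotas: Highland 7.5228, Coastal 4.9339, South 3.2570, Central 20.2863.
Lower quotas: Highland 7, Coastal 4, South 3, Central 20 (sum 34, leaving 2 seats).
Remainders in descending order: Coastal 0.9339, Highland 0.5228, Central 0.2863, South 0.2570.
The surplus seats go to Coastal, Highland.
Central receives 20.

20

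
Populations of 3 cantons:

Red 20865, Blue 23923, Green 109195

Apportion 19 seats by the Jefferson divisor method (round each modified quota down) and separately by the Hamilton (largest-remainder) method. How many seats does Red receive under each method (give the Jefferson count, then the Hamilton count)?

2 and 3

Jefferson: Red 2, Blue 3, Green 14.
Hamilton: Red 3, Blue 3, Green 13.
Red gets 2 under Jefferson and 3 under Hamilton.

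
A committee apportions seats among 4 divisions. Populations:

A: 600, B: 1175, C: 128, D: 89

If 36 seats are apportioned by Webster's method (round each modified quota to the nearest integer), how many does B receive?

21

Standard divisor 1992/36 ≈ 55.333; standard quotas: A 10.843, B 21.235, C 2.313, D 1.608.
Rounding to the nearest integer gives A 11, B 21, C 2, D 2 — total 36, matching the house size, so no adjustment is needed.
B receives 21.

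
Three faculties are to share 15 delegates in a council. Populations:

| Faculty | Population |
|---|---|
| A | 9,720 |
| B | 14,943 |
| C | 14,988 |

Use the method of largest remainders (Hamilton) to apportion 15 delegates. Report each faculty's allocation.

A: 4; B: 5; C: 6

Total 39651; standard divisor 39651/15 ≈ 2643.4.
Standard quotas: A 3.6771, B 5.6529, C 5.6700.
Lower quotas: A 3, B 5, C 5 (sum 13, leaving 2 seats).
Remainders in descending order: A 0.6771, C 0.6700, B 0.6529.
Largest remainders: A, C receive the extra seats.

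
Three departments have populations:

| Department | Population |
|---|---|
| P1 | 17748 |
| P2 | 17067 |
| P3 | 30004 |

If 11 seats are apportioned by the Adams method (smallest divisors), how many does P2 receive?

3

Standard divisor 64819/11 ≈ 5892.636; standard quotas: P1 3.012, P2 2.896, P3 5.092.
Rounding up gives 4, 3, 6 = 13 seats, so the divisor must be adjusted.
With modified divisor 6800: modified quotas P1 2.610, P2 2.510, P3 4.412.
Rounding up: P1 3, P2 3, P3 5 (total 11).
P2 receives 3.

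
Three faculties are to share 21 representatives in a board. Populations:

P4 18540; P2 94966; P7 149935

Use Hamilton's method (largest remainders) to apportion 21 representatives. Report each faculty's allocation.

Total 263441; standard divisor 263441/21 ≈ 12544.81.
Standard quotas: P4 1.4779, P2 7.5701, P7 11.9520.
Lower quotas: P4 1, P2 7, P7 11 (sum 19, leaving 2 seats).
Remainders in descending order: P7 0.9520, P2 0.5701, P4 0.4779.
The surplus seats go to P7, P2.

P4 1; P2 8; P7 12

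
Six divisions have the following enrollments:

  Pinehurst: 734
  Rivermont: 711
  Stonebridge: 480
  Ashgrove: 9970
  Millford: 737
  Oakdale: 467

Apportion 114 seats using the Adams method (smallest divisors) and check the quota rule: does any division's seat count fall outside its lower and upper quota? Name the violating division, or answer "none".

Ashgrove

Standard quotas: Pinehurst 6.388, Rivermont 6.188, Stonebridge 4.177, Ashgrove 86.768, Millford 6.414, Oakdale 4.064.
Adams allocation: Pinehurst 7, Rivermont 6, Stonebridge 5, Ashgrove 85, Millford 7, Oakdale 4.
Ashgrove has quota 86.768 (lower 86, upper 87) but receives 85 — outside the quota interval.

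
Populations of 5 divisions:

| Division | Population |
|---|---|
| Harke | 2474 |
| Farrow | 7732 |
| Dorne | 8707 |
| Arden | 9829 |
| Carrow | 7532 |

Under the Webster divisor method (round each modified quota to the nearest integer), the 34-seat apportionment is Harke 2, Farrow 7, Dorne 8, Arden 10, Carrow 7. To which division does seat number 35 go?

Farrow

Priority for the next seat is population ÷ (current seats + 0.5).
Priorities: Harke 989.600, Farrow 1030.933, Dorne 1024.353, Arden 936.095, Carrow 1004.267.
Highest priority: Farrow.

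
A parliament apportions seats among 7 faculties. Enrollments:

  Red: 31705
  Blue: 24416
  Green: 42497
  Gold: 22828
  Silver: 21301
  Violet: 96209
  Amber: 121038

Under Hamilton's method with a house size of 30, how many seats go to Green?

Total 359994; standard divisor 359994/30 ≈ 11999.8.
Standard quotas: Red 2.6421, Blue 2.0347, Green 3.5415, Gold 1.9024, Silver 1.7751, Violet 8.0176, Amber 10.0867.
Lower quotas: Red 2, Blue 2, Green 3, Gold 1, Silver 1, Violet 8, Amber 10 (sum 27, leaving 3 seats).
Remainders in descending order: Gold 0.9024, Silver 0.7751, Red 0.6421, Green 0.5415, Amber 0.0867, Blue 0.0347, Violet 0.0176.
The surplus seats go to Gold, Silver, Red.
Green receives 3.

3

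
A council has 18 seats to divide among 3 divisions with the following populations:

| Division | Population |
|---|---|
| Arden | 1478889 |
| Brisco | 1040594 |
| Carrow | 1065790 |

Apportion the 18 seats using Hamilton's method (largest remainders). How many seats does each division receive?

Arden 8, Brisco 5, Carrow 5

Standard divisor: 3585273 ÷ 18 ≈ 199181.833.
Standard quotas: Arden 7.4248, Brisco 5.2243, Carrow 5.3508.
Lower quotas: Arden 7, Brisco 5, Carrow 5 (sum 17, leaving 1 seat).
Remainders in descending order: Arden 0.4248, Carrow 0.3508, Brisco 0.2243.
The surplus seat goes to Arden.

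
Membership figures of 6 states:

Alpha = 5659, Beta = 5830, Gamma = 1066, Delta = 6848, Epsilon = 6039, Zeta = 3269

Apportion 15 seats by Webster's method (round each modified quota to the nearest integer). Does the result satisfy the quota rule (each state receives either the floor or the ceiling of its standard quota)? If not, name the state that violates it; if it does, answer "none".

Standard quotas: Alpha 2.957, Beta 3.046, Gamma 0.557, Delta 3.578, Epsilon 3.155, Zeta 1.708.
Webster allocation: Alpha 3, Beta 3, Gamma 1, Delta 3, Epsilon 3, Zeta 2.
Every allocation lies between the lower and upper quota.

none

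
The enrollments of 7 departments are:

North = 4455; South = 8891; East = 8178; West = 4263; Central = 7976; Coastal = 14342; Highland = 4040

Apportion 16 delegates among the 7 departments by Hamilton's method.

North=1; South=3; East=3; West=1; Central=3; Coastal=4; Highland=1

Total 52145; standard divisor 52145/16 ≈ 3259.062.
Standard quotas: North 1.3670, South 2.7281, East 2.5093, West 1.3080, Central 2.4473, Coastal 4.4007, Highland 1.2396.
Lower quotas: North 1, South 2, East 2, West 1, Central 2, Coastal 4, Highland 1 (sum 13, leaving 3 seats).
Remainders in descending order: South 0.7281, East 0.5093, Central 0.4473, Coastal 0.4007, North 0.3670, West 0.3080, Highland 0.2396.
Largest remainders: South, East, Central receive the extra seats.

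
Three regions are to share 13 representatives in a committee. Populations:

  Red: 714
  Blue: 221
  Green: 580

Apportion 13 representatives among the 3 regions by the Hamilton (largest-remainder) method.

Red 6; Blue 2; Green 5

The standard divisor is 1515/13 ≈ 116.538.
Standard quotas: Red 6.127, Blue 1.896, Green 4.977.
Lower quotas: Red 6, Blue 1, Green 4 (sum 11, leaving 2 seats).
Remainders in descending order: Green 0.977, Blue 0.896, Red 0.127.
The surplus seats go to Green, Blue.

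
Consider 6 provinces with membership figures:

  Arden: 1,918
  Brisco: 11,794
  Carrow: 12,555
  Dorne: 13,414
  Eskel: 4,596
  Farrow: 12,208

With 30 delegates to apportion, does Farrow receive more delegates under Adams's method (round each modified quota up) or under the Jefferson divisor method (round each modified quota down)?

Jefferson

Adams: Arden 1, Brisco 6, Carrow 7, Dorne 7, Eskel 3, Farrow 6.
Jefferson: Arden 1, Brisco 6, Carrow 7, Dorne 7, Eskel 2, Farrow 7.
Farrow gets 6 under Adams and 7 under Jefferson.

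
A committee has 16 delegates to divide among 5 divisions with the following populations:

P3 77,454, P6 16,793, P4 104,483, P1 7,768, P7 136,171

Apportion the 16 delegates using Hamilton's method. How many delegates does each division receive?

P3 4, P6 1, P4 5, P1 0, P7 6

Standard divisor: 342669 ÷ 16 ≈ 21416.812.
Standard quotas: P3 3.6165, P6 0.7841, P4 4.8786, P1 0.3627, P7 6.3581.
Lower quotas: P3 3, P6 0, P4 4, P1 0, P7 6 (sum 13, leaving 3 seats).
Remainders in descending order: P4 0.8786, P6 0.7841, P3 0.6165, P1 0.3627, P7 0.3581.
Largest remainders: P4, P6, P3 receive the extra seats.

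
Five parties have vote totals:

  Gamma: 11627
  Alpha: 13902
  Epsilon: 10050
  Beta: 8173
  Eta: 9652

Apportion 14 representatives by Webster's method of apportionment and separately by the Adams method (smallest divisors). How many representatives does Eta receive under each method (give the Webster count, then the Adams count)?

2 and 3

Webster: Gamma 3, Alpha 4, Epsilon 3, Beta 2, Eta 2.
Adams: Gamma 3, Alpha 3, Epsilon 3, Beta 2, Eta 3.
Eta gets 2 under Webster and 3 under Adams.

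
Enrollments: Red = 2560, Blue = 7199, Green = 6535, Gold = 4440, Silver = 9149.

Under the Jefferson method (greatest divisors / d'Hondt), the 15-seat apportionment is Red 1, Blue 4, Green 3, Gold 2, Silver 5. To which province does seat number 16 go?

Green

Priority for the next seat is population ÷ (current seats + 1).
Priorities: Red 1280.000, Blue 1439.800, Green 1633.750, Gold 1480.000, Silver 1524.833.
Highest priority: Green.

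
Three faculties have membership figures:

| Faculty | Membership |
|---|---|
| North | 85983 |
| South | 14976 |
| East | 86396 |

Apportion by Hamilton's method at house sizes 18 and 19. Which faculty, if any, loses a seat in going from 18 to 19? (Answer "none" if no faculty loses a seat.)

At 18 seats: North 8, South 2, East 8.
At 19 seats: North 9, South 1, East 9.
South drops from 2 to 1.

South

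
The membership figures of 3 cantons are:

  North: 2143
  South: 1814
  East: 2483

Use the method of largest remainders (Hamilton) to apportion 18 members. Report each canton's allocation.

North 6; South 5; East 7

The standard divisor is 6440/18 ≈ 357.778.
Standard quotas: North 5.990, South 5.070, East 6.940.
Lower quotas: North 5, South 5, East 6 (sum 16, leaving 2 seats).
Remainders in descending order: North 0.990, East 0.940, South 0.070.
Largest remainders: North, East receive the extra seats.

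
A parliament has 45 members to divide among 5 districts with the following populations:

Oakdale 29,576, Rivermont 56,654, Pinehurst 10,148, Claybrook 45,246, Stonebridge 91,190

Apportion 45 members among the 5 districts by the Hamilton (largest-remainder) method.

Oakdale=6, Rivermont=11, Pinehurst=2, Claybrook=9, Stonebridge=17

Total 232814; standard divisor 232814/45 ≈ 5173.644.
Standard quotas: Oakdale 5.7167, Rivermont 10.9505, Pinehurst 1.9615, Claybrook 8.7455, Stonebridge 17.6259.
Lower quotas: Oakdale 5, Rivermont 10, Pinehurst 1, Claybrook 8, Stonebridge 17 (sum 41, leaving 4 seats).
Remainders in descending order: Pinehurst 0.9615, Rivermont 0.9505, Claybrook 0.7455, Oakdale 0.7167, Stonebridge 0.6259.
Largest remainders: Pinehurst, Rivermont, Claybrook, Oakdale receive the extra seats.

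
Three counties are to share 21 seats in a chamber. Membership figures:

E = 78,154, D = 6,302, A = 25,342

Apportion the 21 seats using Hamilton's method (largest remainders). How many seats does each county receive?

E=15, D=1, A=5

Standard divisor: 109798 ÷ 21 ≈ 5228.476.
Standard quotas: E 14.9478, D 1.2053, A 4.8469.
Lower quotas: E 14, D 1, A 4 (sum 19, leaving 2 seats).
Remainders in descending order: E 0.9478, A 0.8469, D 0.2053.
The surplus seats go to E, A.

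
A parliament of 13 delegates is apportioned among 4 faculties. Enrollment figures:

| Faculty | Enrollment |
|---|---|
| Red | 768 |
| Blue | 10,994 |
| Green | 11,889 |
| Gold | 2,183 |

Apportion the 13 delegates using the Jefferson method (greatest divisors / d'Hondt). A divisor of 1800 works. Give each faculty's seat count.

With modified divisor 1800: modified quotas Red 0.427, Blue 6.108, Green 6.605, Gold 1.213.
Rounding down: Red 0, Blue 6, Green 6, Gold 1 (total 13).

Red 0, Blue 6, Green 6, Gold 1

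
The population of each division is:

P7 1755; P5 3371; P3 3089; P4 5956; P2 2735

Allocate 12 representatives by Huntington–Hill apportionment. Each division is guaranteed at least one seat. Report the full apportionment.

With divisor 1354: modified quotas P7 1.296, P5 2.490, P3 2.281, P4 4.399, P2 2.020.
Geometric-mean thresholds: P7 √(1·2)=1.414, P5 √(2·3)=2.449, P3 √(2·3)=2.449, P4 √(4·5)=4.472, P2 √(2·3)=2.449.
Each quota rounded against its threshold gives P7 1, P5 3, P3 2, P4 4, P2 2 (total 12).

P7 1; P5 3; P3 2; P4 4; P2 2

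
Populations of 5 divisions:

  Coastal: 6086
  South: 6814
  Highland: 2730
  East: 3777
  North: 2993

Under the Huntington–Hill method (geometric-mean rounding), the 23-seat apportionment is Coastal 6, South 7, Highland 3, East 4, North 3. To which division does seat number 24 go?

Priority for the next seat is population ÷ (√(s·(s+1))).
Priorities: Coastal 939.090, South 910.559, Highland 788.083, East 844.563, North 864.005.
Highest priority: Coastal.

Coastal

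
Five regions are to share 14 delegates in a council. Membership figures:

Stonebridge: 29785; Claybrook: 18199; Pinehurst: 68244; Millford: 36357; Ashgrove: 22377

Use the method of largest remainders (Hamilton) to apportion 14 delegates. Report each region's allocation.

Total 174962; standard divisor 174962/14 ≈ 12497.286.
Standard quotas: Stonebridge 2.3833, Claybrook 1.4562, Pinehurst 5.4607, Millford 2.9092, Ashgrove 1.7905.
Lower quotas: Stonebridge 2, Claybrook 1, Pinehurst 5, Millford 2, Ashgrove 1 (sum 11, leaving 3 seats).
Remainders in descending order: Millford 0.9092, Ashgrove 0.7905, Pinehurst 0.4607, Claybrook 0.4562, Stonebridge 0.3833.
The surplus seats go to Millford, Ashgrove, Pinehurst.

Stonebridge=2; Claybrook=1; Pinehurst=6; Millford=3; Ashgrove=2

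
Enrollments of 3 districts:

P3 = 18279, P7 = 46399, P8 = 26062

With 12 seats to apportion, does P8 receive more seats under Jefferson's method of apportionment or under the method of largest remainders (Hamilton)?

Hamilton

Jefferson: P3 2, P7 7, P8 3.
Hamilton: P3 2, P7 6, P8 4.
P8 gets 3 under Jefferson and 4 under Hamilton.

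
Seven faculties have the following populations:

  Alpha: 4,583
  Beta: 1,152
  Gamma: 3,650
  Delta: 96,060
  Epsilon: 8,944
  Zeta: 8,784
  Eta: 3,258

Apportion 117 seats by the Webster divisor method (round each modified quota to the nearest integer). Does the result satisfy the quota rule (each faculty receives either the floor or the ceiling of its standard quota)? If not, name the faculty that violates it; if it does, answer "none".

Standard quotas: Alpha 4.241, Beta 1.066, Gamma 3.378, Delta 88.894, Epsilon 8.277, Zeta 8.129, Eta 3.015.
Webster allocation: Alpha 4, Beta 1, Gamma 3, Delta 90, Epsilon 8, Zeta 8, Eta 3.
Delta has quota 88.894 (lower 88, upper 89) but receives 90 — outside the quota interval.

Delta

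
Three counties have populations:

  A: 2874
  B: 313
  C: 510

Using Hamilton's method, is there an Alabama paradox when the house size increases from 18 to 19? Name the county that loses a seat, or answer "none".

At 18 seats: A 14, B 2, C 2.
At 19 seats: A 15, B 1, C 3.
B drops from 2 to 1.

B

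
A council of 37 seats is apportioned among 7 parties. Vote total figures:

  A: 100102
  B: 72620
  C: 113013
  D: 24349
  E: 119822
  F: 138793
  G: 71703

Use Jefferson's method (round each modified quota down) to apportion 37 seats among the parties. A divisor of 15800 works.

A: 6, B: 4, C: 7, D: 1, E: 7, F: 8, G: 4

With modified divisor 15800: modified quotas A 6.336, B 4.596, C 7.153, D 1.541, E 7.584, F 8.784, G 4.538.
Rounding down: A 6, B 4, C 7, D 1, E 7, F 8, G 4 (total 37).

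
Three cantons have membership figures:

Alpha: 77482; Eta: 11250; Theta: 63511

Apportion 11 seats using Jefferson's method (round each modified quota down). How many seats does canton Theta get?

5

Standard divisor 152243/11 ≈ 13840.273; standard quotas: Alpha 5.598, Eta 0.813, Theta 4.589.
Rounding down gives 5, 0, 4 = 9 seats, so the divisor must be adjusted.
With modified divisor 12000: modified quotas Alpha 6.457, Eta 0.938, Theta 5.293.
Rounding down: Alpha 6, Eta 0, Theta 5 (total 11).
Theta receives 5.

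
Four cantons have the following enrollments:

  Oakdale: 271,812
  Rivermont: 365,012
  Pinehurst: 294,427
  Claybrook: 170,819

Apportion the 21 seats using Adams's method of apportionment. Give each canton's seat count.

Oakdale 5, Rivermont 7, Pinehurst 6, Claybrook 3

Standard divisor 1102070/21 ≈ 52479.524; standard quotas: Oakdale 5.179, Rivermont 6.955, Pinehurst 5.610, Claybrook 3.255.
Rounding up gives 6, 7, 6, 4 = 23 seats, so the divisor must be adjusted.
With modified divisor 57900: modified quotas Oakdale 4.695, Rivermont 6.304, Pinehurst 5.085, Claybrook 2.950.
Rounding up: Oakdale 5, Rivermont 7, Pinehurst 6, Claybrook 3 (total 21).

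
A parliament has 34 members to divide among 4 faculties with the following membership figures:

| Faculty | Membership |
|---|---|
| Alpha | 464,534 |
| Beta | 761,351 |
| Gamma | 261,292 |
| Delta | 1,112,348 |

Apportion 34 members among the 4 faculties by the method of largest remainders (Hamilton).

Alpha 6; Beta 10; Gamma 3; Delta 15

Standard divisor: 2599525 ÷ 34 ≈ 76456.618.
Standard quotas: Alpha 6.0758, Beta 9.9579, Gamma 3.4175, Delta 14.5487.
Lower quotas: Alpha 6, Beta 9, Gamma 3, Delta 14 (sum 32, leaving 2 seats).
Remainders in descending order: Beta 0.9579, Delta 0.5487, Gamma 0.4175, Alpha 0.0758.
Largest remainders: Beta, Delta receive the extra seats.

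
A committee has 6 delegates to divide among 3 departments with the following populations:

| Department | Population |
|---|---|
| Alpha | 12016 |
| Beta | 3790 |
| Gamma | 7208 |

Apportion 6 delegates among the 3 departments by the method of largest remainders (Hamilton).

Alpha 3; Beta 1; Gamma 2

Standard divisor: 23014 ÷ 6 ≈ 3835.667.
Standard quotas: Alpha 3.1327, Beta 0.9881, Gamma 1.8792.
Lower quotas: Alpha 3, Beta 0, Gamma 1 (sum 4, leaving 2 seats).
Remainders in descending order: Beta 0.9881, Gamma 0.8792, Alpha 0.1327.
Largest remainders: Beta, Gamma receive the extra seats.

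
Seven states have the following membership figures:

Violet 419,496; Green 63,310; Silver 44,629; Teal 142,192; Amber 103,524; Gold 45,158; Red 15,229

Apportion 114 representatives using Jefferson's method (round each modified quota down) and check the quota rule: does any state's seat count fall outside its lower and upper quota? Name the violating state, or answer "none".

Violet

Standard quotas: Violet 57.373, Green 8.659, Silver 6.104, Teal 19.447, Amber 14.159, Gold 6.176, Red 2.083.
Jefferson allocation: Violet 59, Green 8, Silver 6, Teal 19, Amber 14, Gold 6, Red 2.
Violet has quota 57.373 (lower 57, upper 58) but receives 59 — outside the quota interval.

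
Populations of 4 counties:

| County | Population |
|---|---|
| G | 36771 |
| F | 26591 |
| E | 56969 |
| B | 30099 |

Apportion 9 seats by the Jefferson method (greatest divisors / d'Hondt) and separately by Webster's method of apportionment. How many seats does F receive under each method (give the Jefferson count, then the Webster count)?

1 and 2

Jefferson: G 2, F 1, E 4, B 2.
Webster: G 2, F 2, E 3, B 2.
F gets 1 under Jefferson and 2 under Webster.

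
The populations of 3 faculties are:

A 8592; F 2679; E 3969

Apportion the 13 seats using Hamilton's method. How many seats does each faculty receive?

A 7, F 2, E 4

Standard divisor: 15240 ÷ 13 ≈ 1172.308.
Standard quotas: A 7.3291, F 2.2852, E 3.3856.
Lower quotas: A 7, F 2, E 3 (sum 12, leaving 1 seat).
Remainders in descending order: E 0.3856, A 0.3291, F 0.2852.
The surplus seat goes to E.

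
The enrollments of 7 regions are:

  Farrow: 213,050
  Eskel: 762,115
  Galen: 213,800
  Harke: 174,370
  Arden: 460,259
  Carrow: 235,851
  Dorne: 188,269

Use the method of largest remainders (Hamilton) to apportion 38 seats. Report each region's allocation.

Farrow 3, Eskel 13, Galen 4, Harke 3, Arden 8, Carrow 4, Dorne 3

The standard divisor is 2247714/38 ≈ 59150.368.
Standard quotas: Farrow 3.6018, Eskel 12.8844, Galen 3.6145, Harke 2.9479, Arden 7.7812, Carrow 3.9873, Dorne 3.1829.
Lower quotas: Farrow 3, Eskel 12, Galen 3, Harke 2, Arden 7, Carrow 3, Dorne 3 (sum 33, leaving 5 seats).
Remainders in descending order: Carrow 0.9873, Harke 0.9479, Eskel 0.8844, Arden 0.7812, Galen 0.6145, Farrow 0.6018, Dorne 0.1829.
The surplus seats go to Carrow, Harke, Eskel, Arden, Galen.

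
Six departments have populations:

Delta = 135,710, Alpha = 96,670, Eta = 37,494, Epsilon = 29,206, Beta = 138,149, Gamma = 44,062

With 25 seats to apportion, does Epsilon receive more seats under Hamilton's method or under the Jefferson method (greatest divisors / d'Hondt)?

Hamilton: Delta 7, Alpha 5, Eta 2, Epsilon 2, Beta 7, Gamma 2.
Jefferson: Delta 7, Alpha 5, Eta 2, Epsilon 1, Beta 8, Gamma 2.
Epsilon gets 2 under Hamilton and 1 under Jefferson.

Hamilton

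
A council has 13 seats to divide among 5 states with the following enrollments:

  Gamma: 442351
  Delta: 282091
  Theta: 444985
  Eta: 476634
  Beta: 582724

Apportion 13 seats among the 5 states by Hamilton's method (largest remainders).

Gamma 2, Delta 2, Theta 3, Eta 3, Beta 3

The standard divisor is 2228785/13 = 171445.
Standard quotas: Gamma 2.5801, Delta 1.6454, Theta 2.5955, Eta 2.7801, Beta 3.3989.
Lower quotas: Gamma 2, Delta 1, Theta 2, Eta 2, Beta 3 (sum 10, leaving 3 seats).
Remainders in descending order: Eta 0.7801, Delta 0.6454, Theta 0.5955, Gamma 0.5801, Beta 0.3989.
Largest remainders: Eta, Delta, Theta receive the extra seats.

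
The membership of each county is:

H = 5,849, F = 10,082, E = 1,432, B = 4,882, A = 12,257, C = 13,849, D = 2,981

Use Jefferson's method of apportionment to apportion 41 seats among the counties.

H 5, F 8, E 1, B 4, A 10, C 11, D 2

Standard divisor 51332/41 ≈ 1252; standard quotas: H 4.672, F 8.053, E 1.144, B 3.899, A 9.790, C 11.062, D 2.381.
Rounding down gives 4, 8, 1, 3, 9, 11, 2 = 38 seats, so the divisor must be adjusted.
With modified divisor 1160: modified quotas H 5.042, F 8.691, E 1.234, B 4.209, A 10.566, C 11.939, D 2.570.
Rounding down: H 5, F 8, E 1, B 4, A 10, C 11, D 2 (total 41).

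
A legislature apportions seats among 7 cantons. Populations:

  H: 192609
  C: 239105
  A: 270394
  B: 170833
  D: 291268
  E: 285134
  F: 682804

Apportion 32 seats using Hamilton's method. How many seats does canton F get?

10

The standard divisor is 2132147/32 ≈ 66629.594.
Standard quotas: H 2.8907, C 3.5886, A 4.0582, B 2.5639, D 4.3715, E 4.2794, F 10.2478.
Lower quotas: H 2, C 3, A 4, B 2, D 4, E 4, F 10 (sum 29, leaving 3 seats).
Remainders in descending order: H 0.8907, C 0.5886, B 0.5639, D 0.3715, E 0.2794, F 0.2478, A 0.0582.
The surplus seats go to H, C, B.
F receives 10.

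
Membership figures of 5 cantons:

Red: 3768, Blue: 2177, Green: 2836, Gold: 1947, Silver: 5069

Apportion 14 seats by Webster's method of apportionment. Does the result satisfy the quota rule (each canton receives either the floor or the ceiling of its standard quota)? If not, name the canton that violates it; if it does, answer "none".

Standard quotas: Red 3.339, Blue 1.929, Green 2.513, Gold 1.726, Silver 4.492.
Webster allocation: Red 3, Blue 2, Green 3, Gold 2, Silver 4.
Every allocation lies between the lower and upper quota.

none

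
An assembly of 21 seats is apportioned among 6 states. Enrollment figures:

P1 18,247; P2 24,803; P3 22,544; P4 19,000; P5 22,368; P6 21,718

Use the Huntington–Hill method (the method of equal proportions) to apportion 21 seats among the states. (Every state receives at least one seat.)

P1: 3, P2: 4, P3: 4, P4: 3, P5: 4, P6: 3

With divisor 6363: modified quotas P1 2.868, P2 3.898, P3 3.543, P4 2.986, P5 3.515, P6 3.413.
Geometric-mean thresholds: P1 √(2·3)=2.449, P2 √(3·4)=3.464, P3 √(3·4)=3.464, P4 √(2·3)=2.449, P5 √(3·4)=3.464, P6 √(3·4)=3.464.
Each quota rounded against its threshold gives P1 3, P2 4, P3 4, P4 3, P5 4, P6 3 (total 21).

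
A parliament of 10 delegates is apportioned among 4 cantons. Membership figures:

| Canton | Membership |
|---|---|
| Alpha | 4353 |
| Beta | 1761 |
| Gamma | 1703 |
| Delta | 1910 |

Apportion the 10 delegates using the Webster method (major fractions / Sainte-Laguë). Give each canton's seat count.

Standard divisor 9727/10 ≈ 972.7; standard quotas: Alpha 4.475, Beta 1.810, Gamma 1.751, Delta 1.964.
Rounding to the nearest integer gives Alpha 4, Beta 2, Gamma 2, Delta 2 — total 10, matching the house size, so no adjustment is needed.

Alpha 4, Beta 2, Gamma 2, Delta 2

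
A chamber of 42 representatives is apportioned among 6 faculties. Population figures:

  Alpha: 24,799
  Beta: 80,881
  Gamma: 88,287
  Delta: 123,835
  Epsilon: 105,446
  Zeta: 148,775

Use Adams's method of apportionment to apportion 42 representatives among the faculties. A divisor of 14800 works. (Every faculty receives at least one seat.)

With modified divisor 14800: modified quotas Alpha 1.676, Beta 5.465, Gamma 5.965, Delta 8.367, Epsilon 7.125, Zeta 10.052.
Rounding up: Alpha 2, Beta 6, Gamma 6, Delta 9, Epsilon 8, Zeta 11 (total 42).

Alpha 2; Beta 6; Gamma 6; Delta 9; Epsilon 8; Zeta 11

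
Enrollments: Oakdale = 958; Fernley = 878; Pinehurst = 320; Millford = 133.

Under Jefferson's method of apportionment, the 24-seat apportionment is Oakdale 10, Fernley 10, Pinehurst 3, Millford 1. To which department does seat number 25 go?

Priority for the next seat is population ÷ (current seats + 1).
Priorities: Oakdale 87.091, Fernley 79.818, Pinehurst 80.000, Millford 66.500.
Highest priority: Oakdale.

Oakdale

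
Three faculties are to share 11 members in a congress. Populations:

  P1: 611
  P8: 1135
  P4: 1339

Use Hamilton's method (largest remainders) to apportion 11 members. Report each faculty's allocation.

P1: 2, P8: 4, P4: 5

Total 3085; standard divisor 3085/11 ≈ 280.455.
Standard quotas: P1 2.179, P8 4.047, P4 4.774.
Lower quotas: P1 2, P8 4, P4 4 (sum 10, leaving 1 seat).
Remainders in descending order: P4 0.774, P1 0.179, P8 0.047.
Largest remainder: P4 receives the extra seat.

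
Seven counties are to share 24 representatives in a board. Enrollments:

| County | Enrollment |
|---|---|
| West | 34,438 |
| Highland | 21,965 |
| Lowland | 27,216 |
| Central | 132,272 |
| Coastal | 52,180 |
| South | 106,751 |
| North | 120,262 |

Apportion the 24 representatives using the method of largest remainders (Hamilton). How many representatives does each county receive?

Total 495084; standard divisor 495084/24 ≈ 20628.5.
Standard quotas: West 1.6694, Highland 1.0648, Lowland 1.3193, Central 6.4121, Coastal 2.5295, South 5.1749, North 5.8299.
Lower quotas: West 1, Highland 1, Lowland 1, Central 6, Coastal 2, South 5, North 5 (sum 21, leaving 3 seats).
Remainders in descending order: North 0.8299, West 0.6694, Coastal 0.5295, Central 0.4121, Lowland 0.3193, South 0.1749, Highland 0.0648.
Largest remainders: North, West, Coastal receive the extra seats.

West=2, Highland=1, Lowland=1, Central=6, Coastal=3, South=5, North=6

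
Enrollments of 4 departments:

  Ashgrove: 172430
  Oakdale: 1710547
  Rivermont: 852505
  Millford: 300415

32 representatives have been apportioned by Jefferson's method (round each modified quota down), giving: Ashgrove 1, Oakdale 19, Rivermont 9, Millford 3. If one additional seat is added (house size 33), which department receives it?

Ashgrove

Priority for the next seat is population ÷ (current seats + 1).
Priorities: Ashgrove 86215.000, Oakdale 85527.350, Rivermont 85250.500, Millford 75103.750.
Highest priority: Ashgrove.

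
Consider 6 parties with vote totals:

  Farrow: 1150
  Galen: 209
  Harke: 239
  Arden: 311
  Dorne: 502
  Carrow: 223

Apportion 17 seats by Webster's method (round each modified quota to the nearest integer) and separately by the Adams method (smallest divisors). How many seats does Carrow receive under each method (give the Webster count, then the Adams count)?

1 and 2

Webster: Farrow 8, Galen 1, Harke 2, Arden 2, Dorne 3, Carrow 1.
Adams: Farrow 6, Galen 2, Harke 2, Arden 2, Dorne 3, Carrow 2.
Carrow gets 1 under Webster and 2 under Adams.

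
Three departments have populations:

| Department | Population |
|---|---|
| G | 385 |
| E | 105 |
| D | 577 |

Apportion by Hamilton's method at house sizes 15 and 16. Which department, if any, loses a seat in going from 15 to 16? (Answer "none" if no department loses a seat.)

At 15 seats: G 5, E 2, D 8.
At 16 seats: G 6, E 1, D 9.
E drops from 2 to 1.

E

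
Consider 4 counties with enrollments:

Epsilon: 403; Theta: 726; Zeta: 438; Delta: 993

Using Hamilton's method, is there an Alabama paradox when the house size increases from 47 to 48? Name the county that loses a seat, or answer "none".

At 47 seats: Epsilon 8, Theta 13, Zeta 8, Delta 18.
At 48 seats: Epsilon 7, Theta 14, Zeta 8, Delta 19.
Epsilon drops from 8 to 7.

Epsilon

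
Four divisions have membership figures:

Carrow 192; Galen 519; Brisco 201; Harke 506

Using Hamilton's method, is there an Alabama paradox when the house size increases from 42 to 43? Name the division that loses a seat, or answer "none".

none

At 42 seats: Carrow 6, Galen 15, Brisco 6, Harke 15.
At 43 seats: Carrow 6, Galen 16, Brisco 6, Harke 15.
No division's allocation decreased.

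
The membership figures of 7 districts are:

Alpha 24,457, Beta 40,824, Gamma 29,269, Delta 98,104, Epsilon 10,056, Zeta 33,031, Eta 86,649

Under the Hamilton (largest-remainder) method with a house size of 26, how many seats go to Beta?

3

Standard divisor: 322390 ÷ 26 ≈ 12399.615.
Standard quotas: Alpha 1.9724, Beta 3.2924, Gamma 2.3605, Delta 7.9119, Epsilon 0.8110, Zeta 2.6639, Eta 6.9880.
Lower quotas: Alpha 1, Beta 3, Gamma 2, Delta 7, Epsilon 0, Zeta 2, Eta 6 (sum 21, leaving 5 seats).
Remainders in descending order: Eta 0.9880, Alpha 0.9724, Delta 0.9119, Epsilon 0.8110, Zeta 0.6639, Gamma 0.3605, Beta 0.2924.
The surplus seats go to Eta, Alpha, Delta, Epsilon, Zeta.
Beta receives 3.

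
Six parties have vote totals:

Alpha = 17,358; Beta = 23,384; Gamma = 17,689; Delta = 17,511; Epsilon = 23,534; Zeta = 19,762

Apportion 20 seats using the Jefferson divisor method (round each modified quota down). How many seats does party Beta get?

Standard divisor 119238/20 ≈ 5961.9; standard quotas: Alpha 2.911, Beta 3.922, Gamma 2.967, Delta 2.937, Epsilon 3.947, Zeta 3.315.
Rounding down gives 2, 3, 2, 2, 3, 3 = 15 seats, so the divisor must be adjusted.
With modified divisor 5400: modified quotas Alpha 3.214, Beta 4.330, Gamma 3.276, Delta 3.243, Epsilon 4.358, Zeta 3.660.
Rounding down: Alpha 3, Beta 4, Gamma 3, Delta 3, Epsilon 4, Zeta 3 (total 20).
Beta receives 4.

4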